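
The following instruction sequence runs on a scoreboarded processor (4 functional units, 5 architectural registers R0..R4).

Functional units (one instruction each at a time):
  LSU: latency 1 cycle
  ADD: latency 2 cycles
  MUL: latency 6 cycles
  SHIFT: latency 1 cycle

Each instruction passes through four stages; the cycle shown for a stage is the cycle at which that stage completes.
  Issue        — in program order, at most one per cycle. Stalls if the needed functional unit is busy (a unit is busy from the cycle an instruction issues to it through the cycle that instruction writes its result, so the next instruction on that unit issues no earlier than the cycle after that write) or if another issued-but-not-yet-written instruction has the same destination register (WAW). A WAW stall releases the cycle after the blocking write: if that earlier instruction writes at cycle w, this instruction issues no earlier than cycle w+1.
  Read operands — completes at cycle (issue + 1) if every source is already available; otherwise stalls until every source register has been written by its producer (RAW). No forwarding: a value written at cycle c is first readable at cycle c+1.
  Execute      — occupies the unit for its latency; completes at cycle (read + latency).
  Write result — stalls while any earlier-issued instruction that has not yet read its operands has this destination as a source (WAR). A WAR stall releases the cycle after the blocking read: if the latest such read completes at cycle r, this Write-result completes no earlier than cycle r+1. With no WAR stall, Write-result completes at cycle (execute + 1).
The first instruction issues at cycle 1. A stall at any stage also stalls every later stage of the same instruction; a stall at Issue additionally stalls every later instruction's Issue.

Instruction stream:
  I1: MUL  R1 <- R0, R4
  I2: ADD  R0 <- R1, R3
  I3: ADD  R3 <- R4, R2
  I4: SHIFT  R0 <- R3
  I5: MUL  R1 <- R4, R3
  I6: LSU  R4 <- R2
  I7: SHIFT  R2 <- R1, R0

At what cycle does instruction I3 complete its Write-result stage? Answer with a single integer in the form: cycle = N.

  I1 | 1 | 2 | 8 | 9
  I2 | 2 | 10 | 12 | 13   RAW R1: wait I1 write@9
  I3 | 14 | 15 | 17 | 18   struct: ADD busy until I2 writes@13
  I4 | 15 | 19 | 20 | 21   RAW R3: wait I3 write@18
  I5 | 16 | 19 | 25 | 26   RAW R3: wait I3 write@18
  I6 | 17 | 18 | 19 | 20
  I7 | 22 | 27 | 28 | 29   struct: SHIFT busy until I4 writes@21 · RAW R1: wait I5 write@26

cycle = 18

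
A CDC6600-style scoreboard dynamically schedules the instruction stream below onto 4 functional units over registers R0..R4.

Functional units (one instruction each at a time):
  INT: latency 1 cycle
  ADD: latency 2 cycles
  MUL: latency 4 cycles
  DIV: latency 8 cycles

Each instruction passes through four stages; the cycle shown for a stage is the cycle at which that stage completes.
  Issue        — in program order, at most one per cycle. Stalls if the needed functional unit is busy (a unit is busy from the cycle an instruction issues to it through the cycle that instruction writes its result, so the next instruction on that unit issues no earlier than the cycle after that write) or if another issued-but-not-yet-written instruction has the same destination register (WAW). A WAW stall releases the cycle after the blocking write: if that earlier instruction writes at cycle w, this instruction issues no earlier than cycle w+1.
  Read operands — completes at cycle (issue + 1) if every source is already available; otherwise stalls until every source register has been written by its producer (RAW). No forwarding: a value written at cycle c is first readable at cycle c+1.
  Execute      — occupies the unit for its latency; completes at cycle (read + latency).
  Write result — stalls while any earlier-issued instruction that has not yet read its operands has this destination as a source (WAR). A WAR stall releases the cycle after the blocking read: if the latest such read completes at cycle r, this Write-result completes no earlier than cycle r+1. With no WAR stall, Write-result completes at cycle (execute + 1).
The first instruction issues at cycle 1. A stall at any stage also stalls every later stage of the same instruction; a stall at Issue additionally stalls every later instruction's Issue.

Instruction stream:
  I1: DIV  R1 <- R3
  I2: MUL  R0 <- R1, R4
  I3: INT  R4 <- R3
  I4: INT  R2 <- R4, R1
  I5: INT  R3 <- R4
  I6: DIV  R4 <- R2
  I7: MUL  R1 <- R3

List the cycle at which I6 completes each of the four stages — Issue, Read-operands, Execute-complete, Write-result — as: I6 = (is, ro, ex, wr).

cycle 1: issue I1 (DIV)
cycle 2: I1 read-ops; issue I2 (MUL)
cycle 3: issue I3 (INT)
cycle 4: I3 read-ops
cycle 5: I3 finished on INT
cycle 10: I1 finished on DIV
cycle 11: I1→R1
cycle 12: I2 read-ops
cycle 13: I3→R4
cycle 14: issue I4 (INT)
cycle 15: I4 read-ops
cycle 16: I2 finished on MUL; I4 finished on INT
cycle 17: I2→R0; I4→R2
cycle 18: issue I5 (INT)
cycle 19: I5 read-ops; issue I6 (DIV)
cycle 20: I5 finished on INT; I6 read-ops; issue I7 (MUL)
cycle 21: I5→R3
cycle 22: I7 read-ops
cycle 26: I7 finished on MUL
cycle 27: I7→R1
cycle 28: I6 finished on DIV
cycle 29: I6→R4

I6 = (19, 20, 28, 29)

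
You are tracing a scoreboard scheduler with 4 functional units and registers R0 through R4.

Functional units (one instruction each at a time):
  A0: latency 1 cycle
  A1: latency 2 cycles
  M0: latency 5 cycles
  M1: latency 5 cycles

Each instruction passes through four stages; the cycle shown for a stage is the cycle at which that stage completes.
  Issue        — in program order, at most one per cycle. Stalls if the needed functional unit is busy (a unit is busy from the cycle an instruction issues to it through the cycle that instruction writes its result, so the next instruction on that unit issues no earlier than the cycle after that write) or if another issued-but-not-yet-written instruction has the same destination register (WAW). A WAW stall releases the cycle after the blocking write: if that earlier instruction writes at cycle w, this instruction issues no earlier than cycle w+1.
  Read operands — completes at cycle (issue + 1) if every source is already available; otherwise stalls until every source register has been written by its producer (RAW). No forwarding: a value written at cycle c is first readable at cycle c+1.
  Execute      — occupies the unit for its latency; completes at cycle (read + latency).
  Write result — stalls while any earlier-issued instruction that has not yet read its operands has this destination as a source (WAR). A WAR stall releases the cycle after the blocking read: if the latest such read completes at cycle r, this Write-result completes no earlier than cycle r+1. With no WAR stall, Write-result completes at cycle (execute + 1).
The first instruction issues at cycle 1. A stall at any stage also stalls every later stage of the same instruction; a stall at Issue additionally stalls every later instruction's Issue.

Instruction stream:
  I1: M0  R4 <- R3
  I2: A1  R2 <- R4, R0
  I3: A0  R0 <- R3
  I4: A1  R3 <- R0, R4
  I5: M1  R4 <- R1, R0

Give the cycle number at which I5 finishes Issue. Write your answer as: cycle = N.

cycle = 14

I1 -> (1, 2, 7, 8)
I2 -> (2, 9, 11, 12)  // RAW R4: wait I1 write@8
I3 -> (3, 4, 5, 10)  // WAR R0: wait I2 read@9
I4 -> (13, 14, 16, 17)  // struct: A1 busy until I2 writes@12
I5 -> (14, 15, 20, 21)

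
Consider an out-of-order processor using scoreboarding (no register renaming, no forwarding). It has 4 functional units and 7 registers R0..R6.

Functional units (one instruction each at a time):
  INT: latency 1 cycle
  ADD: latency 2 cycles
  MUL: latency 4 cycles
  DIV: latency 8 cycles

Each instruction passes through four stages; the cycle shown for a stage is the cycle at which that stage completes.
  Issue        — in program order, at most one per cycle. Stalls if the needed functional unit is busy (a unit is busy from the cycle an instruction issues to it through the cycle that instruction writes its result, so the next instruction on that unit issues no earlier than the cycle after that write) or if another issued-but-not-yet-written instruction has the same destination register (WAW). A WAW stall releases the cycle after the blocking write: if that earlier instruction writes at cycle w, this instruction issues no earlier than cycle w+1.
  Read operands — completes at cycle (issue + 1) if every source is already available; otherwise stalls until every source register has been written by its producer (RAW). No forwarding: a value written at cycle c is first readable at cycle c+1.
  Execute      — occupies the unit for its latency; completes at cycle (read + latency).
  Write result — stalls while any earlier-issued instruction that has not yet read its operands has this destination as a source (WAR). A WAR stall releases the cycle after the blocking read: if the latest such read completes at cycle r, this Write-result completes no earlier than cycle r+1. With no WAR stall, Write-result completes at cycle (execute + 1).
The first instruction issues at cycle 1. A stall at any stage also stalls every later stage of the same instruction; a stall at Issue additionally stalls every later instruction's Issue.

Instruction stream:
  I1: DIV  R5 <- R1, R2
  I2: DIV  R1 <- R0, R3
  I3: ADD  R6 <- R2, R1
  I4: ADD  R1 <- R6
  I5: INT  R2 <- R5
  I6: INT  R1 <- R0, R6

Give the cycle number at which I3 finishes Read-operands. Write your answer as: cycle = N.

[1] issue I1 (DIV)
[2] I1 read-ops
[10] I1 finished on DIV
[11] I1→R5
[12] issue I2 (DIV)
[13] I2 read-ops | issue I3 (ADD)
[21] I2 finished on DIV
[22] I2→R1
[23] I3 read-ops
[25] I3 finished on ADD
[26] I3→R6
[27] issue I4 (ADD)
[28] I4 read-ops | issue I5 (INT)
[29] I5 read-ops
[30] I4 finished on ADD | I5 finished on INT
[31] I4→R1 | I5→R2
[32] issue I6 (INT)
[33] I6 read-ops
[34] I6 finished on INT
[35] I6→R1

cycle = 23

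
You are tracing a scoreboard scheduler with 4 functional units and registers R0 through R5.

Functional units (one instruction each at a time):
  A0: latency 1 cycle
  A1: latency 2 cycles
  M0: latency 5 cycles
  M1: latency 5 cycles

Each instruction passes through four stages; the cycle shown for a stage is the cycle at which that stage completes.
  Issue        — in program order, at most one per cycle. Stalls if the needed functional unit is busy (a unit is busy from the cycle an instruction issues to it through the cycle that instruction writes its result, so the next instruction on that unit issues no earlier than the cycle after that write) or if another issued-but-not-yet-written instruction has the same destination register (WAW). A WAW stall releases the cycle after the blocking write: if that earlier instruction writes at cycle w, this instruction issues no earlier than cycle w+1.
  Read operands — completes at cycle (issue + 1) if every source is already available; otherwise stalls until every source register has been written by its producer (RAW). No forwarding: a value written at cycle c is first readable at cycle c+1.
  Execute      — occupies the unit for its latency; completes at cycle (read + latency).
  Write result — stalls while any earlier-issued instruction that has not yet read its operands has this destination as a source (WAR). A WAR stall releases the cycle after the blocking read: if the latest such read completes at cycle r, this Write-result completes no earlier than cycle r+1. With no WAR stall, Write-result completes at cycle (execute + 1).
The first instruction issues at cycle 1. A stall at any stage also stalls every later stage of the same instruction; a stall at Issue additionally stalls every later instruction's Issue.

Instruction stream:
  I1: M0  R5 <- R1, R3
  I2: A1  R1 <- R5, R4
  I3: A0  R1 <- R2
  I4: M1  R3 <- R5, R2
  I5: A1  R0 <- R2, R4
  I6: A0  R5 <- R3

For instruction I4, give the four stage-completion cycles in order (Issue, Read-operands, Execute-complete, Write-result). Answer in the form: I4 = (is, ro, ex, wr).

I4 = (14, 15, 20, 21)

[I1] 1/2/7/8
[I2] 2/9/11/12  (RAW R5: wait I1 write@8)
[I3] 13/14/15/16  (WAW R1: wait I2 write@12)
[I4] 14/15/20/21
[I5] 15/16/18/19
[I6] 17/22/23/24  (struct: A0 busy until I3 writes@16; RAW R3: wait I4 write@21)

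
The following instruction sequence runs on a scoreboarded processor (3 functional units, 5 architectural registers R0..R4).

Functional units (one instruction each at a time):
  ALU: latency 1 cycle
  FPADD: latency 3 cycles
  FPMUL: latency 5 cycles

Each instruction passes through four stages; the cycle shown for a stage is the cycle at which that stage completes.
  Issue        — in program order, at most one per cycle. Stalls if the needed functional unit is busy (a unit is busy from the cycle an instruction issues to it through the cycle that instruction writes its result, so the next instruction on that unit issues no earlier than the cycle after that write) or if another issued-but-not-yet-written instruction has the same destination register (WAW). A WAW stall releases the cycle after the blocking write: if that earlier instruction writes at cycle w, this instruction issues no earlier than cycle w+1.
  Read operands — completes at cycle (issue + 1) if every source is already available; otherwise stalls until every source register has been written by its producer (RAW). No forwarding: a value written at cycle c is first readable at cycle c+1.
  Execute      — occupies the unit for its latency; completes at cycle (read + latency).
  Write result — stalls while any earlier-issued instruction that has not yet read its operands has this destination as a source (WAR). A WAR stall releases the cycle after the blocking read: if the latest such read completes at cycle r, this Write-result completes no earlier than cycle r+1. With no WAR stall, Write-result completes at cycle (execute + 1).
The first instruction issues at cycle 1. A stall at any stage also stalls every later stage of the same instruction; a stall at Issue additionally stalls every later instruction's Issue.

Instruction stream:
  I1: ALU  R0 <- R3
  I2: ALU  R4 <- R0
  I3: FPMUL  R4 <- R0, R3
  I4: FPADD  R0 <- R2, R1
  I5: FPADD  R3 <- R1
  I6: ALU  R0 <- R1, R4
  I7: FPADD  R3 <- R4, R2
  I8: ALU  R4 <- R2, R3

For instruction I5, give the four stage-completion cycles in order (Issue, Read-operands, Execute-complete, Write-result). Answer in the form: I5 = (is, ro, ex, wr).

I5 = (16, 17, 20, 21)

I1 -> (1, 2, 3, 4)
I2 -> (5, 6, 7, 8)  // struct: ALU busy until I1 writes@4
I3 -> (9, 10, 15, 16)  // WAW R4: wait I2 write@8
I4 -> (10, 11, 14, 15)
I5 -> (16, 17, 20, 21)  // struct: FPADD busy until I4 writes@15
I6 -> (17, 18, 19, 20)
I7 -> (22, 23, 26, 27)  // struct: FPADD busy until I5 writes@21
I8 -> (23, 28, 29, 30)  // RAW R3: wait I7 write@27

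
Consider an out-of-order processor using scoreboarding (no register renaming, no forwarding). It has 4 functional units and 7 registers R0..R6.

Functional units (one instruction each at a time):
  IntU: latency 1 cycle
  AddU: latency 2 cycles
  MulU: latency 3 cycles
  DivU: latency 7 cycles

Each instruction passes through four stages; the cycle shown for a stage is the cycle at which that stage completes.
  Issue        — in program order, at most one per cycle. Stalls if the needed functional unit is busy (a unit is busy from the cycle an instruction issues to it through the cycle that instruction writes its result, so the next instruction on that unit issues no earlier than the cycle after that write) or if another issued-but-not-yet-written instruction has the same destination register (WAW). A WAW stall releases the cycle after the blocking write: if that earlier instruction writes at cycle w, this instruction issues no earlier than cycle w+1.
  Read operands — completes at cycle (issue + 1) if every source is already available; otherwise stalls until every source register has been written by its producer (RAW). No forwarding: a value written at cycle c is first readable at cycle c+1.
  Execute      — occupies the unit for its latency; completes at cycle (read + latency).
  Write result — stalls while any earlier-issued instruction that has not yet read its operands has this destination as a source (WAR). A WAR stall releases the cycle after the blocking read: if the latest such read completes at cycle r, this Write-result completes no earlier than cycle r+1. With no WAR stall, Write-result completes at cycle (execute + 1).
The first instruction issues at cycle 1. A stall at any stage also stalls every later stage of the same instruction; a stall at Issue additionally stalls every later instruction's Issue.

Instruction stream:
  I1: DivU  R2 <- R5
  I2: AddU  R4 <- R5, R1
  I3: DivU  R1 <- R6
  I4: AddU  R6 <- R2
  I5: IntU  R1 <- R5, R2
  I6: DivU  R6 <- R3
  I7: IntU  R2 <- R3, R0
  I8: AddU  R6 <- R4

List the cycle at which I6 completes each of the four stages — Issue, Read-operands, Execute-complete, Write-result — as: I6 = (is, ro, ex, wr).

[1] I1→DivU
[2] I1 RO; I2→AddU
[3] I2 RO
[5] I2 EX
[6] I2 WR R4
[9] I1 EX
[10] I1 WR R2
[11] I3→DivU
[12] I3 RO; I4→AddU
[13] I4 RO
[15] I4 EX
[16] I4 WR R6
[19] I3 EX
[20] I3 WR R1
[21] I5→IntU
[22] I5 RO; I6→DivU
[23] I5 EX; I6 RO
[24] I5 WR R1
[25] I7→IntU
[26] I7 RO
[27] I7 EX
[28] I7 WR R2
[30] I6 EX
[31] I6 WR R6
[32] I8→AddU
[33] I8 RO
[35] I8 EX
[36] I8 WR R6

I6 = (22, 23, 30, 31)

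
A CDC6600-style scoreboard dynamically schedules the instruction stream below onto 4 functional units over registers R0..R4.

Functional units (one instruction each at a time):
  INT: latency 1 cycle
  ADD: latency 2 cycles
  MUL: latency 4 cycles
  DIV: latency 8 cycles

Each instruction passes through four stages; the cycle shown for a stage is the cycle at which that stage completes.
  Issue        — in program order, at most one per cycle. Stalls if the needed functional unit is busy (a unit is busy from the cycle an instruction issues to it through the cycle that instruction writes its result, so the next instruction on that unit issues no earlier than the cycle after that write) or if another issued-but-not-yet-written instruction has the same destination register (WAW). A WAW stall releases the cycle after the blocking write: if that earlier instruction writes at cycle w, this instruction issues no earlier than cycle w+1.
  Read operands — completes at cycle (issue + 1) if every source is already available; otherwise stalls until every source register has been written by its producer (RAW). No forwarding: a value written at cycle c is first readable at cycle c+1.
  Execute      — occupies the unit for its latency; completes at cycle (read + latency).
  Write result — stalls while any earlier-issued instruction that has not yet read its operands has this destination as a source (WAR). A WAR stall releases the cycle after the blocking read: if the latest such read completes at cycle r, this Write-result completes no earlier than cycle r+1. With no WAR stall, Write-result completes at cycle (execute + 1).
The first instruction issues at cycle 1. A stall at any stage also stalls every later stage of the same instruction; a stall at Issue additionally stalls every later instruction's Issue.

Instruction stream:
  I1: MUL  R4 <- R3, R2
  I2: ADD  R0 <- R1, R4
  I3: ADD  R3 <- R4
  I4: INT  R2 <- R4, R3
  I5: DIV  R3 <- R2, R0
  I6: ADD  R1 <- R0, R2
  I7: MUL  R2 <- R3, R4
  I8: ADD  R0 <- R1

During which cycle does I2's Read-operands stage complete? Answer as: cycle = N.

cycle = 8

[I1] 1/2/6/7
[I2] 2/8/10/11  (RAW R4: wait I1 write@7)
[I3] 12/13/15/16  (struct: ADD busy until I2 writes@11)
[I4] 13/17/18/19  (RAW R3: wait I3 write@16)
[I5] 17/20/28/29  (WAW R3: wait I3 write@16; RAW R2: wait I4 write@19)
[I6] 18/20/22/23  (RAW R2: wait I4 write@19)
[I7] 20/30/34/35  (WAW R2: wait I4 write@19; RAW R3: wait I5 write@29)
[I8] 24/25/27/28  (struct: ADD busy until I6 writes@23)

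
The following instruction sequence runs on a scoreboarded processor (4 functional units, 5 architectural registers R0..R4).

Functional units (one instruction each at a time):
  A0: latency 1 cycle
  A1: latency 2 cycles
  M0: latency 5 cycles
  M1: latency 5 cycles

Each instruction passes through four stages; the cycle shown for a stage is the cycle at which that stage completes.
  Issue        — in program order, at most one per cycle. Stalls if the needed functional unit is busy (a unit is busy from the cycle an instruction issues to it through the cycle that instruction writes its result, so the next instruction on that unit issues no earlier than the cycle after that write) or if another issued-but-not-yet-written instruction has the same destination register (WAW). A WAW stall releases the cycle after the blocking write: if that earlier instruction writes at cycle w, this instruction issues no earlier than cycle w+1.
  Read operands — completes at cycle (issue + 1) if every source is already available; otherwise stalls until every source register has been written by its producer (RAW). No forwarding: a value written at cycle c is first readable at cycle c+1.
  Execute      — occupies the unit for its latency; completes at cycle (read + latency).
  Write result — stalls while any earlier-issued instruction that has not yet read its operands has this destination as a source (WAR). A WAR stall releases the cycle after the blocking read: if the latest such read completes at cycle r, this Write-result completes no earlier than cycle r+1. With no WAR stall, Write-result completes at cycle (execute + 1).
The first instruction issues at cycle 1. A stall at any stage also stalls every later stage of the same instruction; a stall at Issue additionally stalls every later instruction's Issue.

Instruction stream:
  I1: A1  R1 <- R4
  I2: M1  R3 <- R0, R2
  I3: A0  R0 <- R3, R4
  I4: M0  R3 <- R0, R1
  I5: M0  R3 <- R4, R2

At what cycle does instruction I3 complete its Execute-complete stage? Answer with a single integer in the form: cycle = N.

cycle = 11

c1: I1→A1
c2: I1 RO · I2→M1
c3: I2 RO · I3→A0
c4: I1 EX
c5: I1 WR R1
c8: I2 EX
c9: I2 WR R3
c10: I3 RO · I4→M0
c11: I3 EX
c12: I3 WR R0
c13: I4 RO
c18: I4 EX
c19: I4 WR R3
c20: I5→M0
c21: I5 RO
c26: I5 EX
c27: I5 WR R3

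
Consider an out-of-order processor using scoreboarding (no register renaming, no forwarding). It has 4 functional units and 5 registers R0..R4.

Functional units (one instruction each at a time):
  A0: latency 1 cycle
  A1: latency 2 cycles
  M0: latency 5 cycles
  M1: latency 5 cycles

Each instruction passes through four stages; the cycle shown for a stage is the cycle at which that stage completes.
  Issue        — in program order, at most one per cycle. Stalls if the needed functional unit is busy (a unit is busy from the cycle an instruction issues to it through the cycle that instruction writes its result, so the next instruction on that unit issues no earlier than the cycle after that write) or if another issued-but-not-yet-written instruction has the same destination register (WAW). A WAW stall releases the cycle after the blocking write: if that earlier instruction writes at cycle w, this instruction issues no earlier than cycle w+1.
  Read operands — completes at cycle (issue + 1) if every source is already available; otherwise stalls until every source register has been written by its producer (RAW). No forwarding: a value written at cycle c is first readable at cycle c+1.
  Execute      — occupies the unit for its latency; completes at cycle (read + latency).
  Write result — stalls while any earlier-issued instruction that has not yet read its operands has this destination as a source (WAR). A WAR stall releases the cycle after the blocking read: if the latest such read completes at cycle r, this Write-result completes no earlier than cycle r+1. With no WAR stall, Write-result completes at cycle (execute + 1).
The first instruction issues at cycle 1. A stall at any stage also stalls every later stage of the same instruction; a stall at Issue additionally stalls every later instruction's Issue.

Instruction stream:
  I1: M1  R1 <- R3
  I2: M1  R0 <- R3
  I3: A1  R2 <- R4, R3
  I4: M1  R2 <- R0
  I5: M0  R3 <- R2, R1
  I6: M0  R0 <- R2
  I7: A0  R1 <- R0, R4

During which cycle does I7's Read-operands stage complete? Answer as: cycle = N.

cycle = 40

[I1] 1/2/7/8
[I2] 9/10/15/16  (struct: M1 busy until I1 writes@8)
[I3] 10/11/13/14
[I4] 17/18/23/24  (struct: M1 busy until I2 writes@16)
[I5] 18/25/30/31  (RAW R2: wait I4 write@24)
[I6] 32/33/38/39  (struct: M0 busy until I5 writes@31)
[I7] 33/40/41/42  (RAW R0: wait I6 write@39)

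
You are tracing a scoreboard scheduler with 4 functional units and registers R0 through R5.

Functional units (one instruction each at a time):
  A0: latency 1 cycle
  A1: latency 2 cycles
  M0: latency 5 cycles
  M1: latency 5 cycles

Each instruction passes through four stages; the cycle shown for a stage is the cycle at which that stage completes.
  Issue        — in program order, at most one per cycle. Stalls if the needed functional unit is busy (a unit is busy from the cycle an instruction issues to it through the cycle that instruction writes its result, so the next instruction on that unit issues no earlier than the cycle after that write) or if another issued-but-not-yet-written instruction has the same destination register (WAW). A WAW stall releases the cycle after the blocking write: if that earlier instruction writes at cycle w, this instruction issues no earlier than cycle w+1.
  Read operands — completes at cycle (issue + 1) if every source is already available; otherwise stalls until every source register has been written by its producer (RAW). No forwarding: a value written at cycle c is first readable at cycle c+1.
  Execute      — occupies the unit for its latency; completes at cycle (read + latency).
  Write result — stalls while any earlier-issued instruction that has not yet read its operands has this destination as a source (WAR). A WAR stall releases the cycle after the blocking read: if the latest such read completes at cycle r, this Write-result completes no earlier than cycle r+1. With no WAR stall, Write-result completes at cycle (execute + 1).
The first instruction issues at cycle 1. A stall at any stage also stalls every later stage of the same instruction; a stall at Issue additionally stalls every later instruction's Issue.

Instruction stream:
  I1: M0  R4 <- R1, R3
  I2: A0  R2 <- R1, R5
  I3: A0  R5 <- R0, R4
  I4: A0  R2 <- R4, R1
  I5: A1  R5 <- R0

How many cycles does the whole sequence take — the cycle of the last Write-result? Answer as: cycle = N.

cycle = 17

I1: IS=1 RO=2 EX=7 WR=8
I2: IS=2 RO=3 EX=4 WR=5
I3: IS=6 RO=9 EX=10 WR=11  [struct: A0 busy until I2 writes@5; RAW R4: wait I1 write@8]
I4: IS=12 RO=13 EX=14 WR=15  [struct: A0 busy until I3 writes@11]
I5: IS=13 RO=14 EX=16 WR=17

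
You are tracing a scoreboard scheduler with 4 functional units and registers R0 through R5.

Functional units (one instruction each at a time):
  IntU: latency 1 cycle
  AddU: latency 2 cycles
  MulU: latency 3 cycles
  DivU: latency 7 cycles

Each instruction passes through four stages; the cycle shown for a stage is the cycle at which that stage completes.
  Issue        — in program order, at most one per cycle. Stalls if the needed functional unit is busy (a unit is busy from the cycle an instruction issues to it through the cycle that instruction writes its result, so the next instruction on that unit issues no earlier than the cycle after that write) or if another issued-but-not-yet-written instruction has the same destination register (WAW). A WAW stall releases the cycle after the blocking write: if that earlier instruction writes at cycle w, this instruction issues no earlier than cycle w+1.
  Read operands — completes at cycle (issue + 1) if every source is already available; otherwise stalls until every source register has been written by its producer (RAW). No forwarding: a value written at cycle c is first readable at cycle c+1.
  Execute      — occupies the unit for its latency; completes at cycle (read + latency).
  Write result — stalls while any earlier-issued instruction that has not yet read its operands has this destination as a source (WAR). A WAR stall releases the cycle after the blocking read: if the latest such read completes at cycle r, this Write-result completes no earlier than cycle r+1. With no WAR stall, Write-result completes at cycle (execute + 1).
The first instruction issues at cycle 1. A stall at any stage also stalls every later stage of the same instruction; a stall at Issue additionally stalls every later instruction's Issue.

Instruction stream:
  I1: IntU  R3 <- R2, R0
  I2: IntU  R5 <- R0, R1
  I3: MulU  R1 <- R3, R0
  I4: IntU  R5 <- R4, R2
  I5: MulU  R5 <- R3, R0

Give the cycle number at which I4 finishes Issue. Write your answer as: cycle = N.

cycle = 9

1) issue 1, read 2, done 3, write 4
2) issue 5, read 6, done 7, write 8  <struct: IntU busy until I1 writes@4>
3) issue 6, read 7, done 10, write 11
4) issue 9, read 10, done 11, write 12  <struct: IntU busy until I2 writes@8>
5) issue 13, read 14, done 17, write 18  <WAW R5: wait I4 write@12>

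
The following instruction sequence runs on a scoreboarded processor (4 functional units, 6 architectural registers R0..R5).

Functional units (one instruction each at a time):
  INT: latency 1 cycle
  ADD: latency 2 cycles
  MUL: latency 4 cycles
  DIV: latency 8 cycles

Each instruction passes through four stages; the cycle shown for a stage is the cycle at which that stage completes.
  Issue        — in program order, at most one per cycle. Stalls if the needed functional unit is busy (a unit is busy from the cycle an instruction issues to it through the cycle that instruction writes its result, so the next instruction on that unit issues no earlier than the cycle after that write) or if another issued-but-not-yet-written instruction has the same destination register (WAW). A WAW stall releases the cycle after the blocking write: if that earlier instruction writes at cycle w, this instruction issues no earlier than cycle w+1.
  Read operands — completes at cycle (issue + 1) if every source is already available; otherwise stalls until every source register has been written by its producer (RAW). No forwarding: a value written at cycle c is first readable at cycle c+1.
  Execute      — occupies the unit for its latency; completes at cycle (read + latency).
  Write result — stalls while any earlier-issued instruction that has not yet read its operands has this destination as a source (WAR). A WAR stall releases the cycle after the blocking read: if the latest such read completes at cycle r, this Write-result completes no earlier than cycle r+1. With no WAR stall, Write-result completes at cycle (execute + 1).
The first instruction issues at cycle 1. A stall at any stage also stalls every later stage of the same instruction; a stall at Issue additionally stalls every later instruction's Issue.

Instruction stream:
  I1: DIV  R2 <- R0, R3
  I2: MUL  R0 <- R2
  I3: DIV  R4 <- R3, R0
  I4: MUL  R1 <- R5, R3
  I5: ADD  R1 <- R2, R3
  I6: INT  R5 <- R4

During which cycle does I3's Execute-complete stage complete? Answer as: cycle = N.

cycle = 26

I1 -> (1, 2, 10, 11)
I2 -> (2, 12, 16, 17)  // RAW R2: wait I1 write@11
I3 -> (12, 18, 26, 27)  // struct: DIV busy until I1 writes@11, RAW R0: wait I2 write@17
I4 -> (18, 19, 23, 24)  // struct: MUL busy until I2 writes@17
I5 -> (25, 26, 28, 29)  // WAW R1: wait I4 write@24
I6 -> (26, 28, 29, 30)  // RAW R4: wait I3 write@27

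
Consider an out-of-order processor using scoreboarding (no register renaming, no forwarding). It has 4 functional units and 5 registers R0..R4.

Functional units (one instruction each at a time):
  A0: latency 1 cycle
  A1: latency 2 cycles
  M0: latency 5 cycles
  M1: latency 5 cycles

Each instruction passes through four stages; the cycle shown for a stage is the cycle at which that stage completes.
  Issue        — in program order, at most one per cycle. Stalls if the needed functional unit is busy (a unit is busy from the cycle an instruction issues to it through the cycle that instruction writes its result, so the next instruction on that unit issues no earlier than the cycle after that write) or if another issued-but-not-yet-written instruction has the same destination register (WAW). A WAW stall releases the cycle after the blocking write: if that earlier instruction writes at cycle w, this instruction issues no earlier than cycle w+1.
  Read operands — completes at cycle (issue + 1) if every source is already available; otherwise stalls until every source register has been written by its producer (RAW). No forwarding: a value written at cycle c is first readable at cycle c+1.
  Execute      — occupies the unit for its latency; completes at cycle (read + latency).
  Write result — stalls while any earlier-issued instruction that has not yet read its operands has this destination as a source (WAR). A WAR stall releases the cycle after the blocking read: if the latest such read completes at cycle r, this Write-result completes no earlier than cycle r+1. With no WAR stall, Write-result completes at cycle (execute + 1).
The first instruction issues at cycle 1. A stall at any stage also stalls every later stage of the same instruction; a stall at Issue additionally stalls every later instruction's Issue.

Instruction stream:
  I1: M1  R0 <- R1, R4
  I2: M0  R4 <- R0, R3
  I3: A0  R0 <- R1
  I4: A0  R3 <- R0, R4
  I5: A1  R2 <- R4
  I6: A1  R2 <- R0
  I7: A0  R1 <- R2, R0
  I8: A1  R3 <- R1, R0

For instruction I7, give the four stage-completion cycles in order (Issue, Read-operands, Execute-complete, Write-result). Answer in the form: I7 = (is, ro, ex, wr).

cycle 1: I1 dispatched to M1
cycle 2: I1 operands ready; I2 dispatched to M0
cycle 7: I1 complete
cycle 8: R0←I1
cycle 9: I2 operands ready; I3 dispatched to A0
cycle 10: I3 operands ready
cycle 11: I3 complete
cycle 12: R0←I3
cycle 13: I4 dispatched to A0
cycle 14: I2 complete; I5 dispatched to A1
cycle 15: R4←I2
cycle 16: I4 operands ready; I5 operands ready
cycle 17: I4 complete
cycle 18: R3←I4; I5 complete
cycle 19: R2←I5
cycle 20: I6 dispatched to A1
cycle 21: I6 operands ready; I7 dispatched to A0
cycle 23: I6 complete
cycle 24: R2←I6
cycle 25: I7 operands ready; I8 dispatched to A1
cycle 26: I7 complete
cycle 27: R1←I7
cycle 28: I8 operands ready
cycle 30: I8 complete
cycle 31: R3←I8

I7 = (21, 25, 26, 27)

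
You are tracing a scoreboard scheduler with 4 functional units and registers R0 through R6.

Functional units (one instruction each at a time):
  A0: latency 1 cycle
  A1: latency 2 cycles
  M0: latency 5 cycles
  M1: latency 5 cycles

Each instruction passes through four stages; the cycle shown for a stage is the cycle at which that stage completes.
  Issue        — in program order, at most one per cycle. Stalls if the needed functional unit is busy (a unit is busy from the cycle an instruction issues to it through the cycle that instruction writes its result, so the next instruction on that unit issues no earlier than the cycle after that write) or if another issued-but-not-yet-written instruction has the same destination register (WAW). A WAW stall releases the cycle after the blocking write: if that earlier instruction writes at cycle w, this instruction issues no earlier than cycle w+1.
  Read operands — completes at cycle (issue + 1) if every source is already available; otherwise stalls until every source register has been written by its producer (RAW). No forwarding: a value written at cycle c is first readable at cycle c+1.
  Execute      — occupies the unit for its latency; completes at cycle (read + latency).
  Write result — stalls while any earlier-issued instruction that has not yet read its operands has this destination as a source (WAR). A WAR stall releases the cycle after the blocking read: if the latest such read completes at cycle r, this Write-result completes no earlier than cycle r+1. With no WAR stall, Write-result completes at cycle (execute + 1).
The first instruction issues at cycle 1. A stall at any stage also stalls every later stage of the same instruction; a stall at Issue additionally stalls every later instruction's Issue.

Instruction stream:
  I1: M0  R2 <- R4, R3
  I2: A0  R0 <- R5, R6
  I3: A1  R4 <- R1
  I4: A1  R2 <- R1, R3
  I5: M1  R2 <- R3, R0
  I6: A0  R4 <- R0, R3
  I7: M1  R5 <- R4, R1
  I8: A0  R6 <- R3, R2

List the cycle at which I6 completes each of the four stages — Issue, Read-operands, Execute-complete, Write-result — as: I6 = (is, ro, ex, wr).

I6 = (15, 16, 17, 18)

t=1  issue I1 (M0)
t=2  I1 read-ops · issue I2 (A0)
t=3  I2 read-ops · issue I3 (A1)
t=4  I2 finished on A0 · I3 read-ops
t=5  I2→R0
t=6  I3 finished on A1
t=7  I1 finished on M0 · I3→R4
t=8  I1→R2
t=9  issue I4 (A1)
t=10  I4 read-ops
t=12  I4 finished on A1
t=13  I4→R2
t=14  issue I5 (M1)
t=15  I5 read-ops · issue I6 (A0)
t=16  I6 read-ops
t=17  I6 finished on A0
t=18  I6→R4
t=20  I5 finished on M1
t=21  I5→R2
t=22  issue I7 (M1)
t=23  I7 read-ops · issue I8 (A0)
t=24  I8 read-ops
t=25  I8 finished on A0
t=26  I8→R6
t=28  I7 finished on M1
t=29  I7→R5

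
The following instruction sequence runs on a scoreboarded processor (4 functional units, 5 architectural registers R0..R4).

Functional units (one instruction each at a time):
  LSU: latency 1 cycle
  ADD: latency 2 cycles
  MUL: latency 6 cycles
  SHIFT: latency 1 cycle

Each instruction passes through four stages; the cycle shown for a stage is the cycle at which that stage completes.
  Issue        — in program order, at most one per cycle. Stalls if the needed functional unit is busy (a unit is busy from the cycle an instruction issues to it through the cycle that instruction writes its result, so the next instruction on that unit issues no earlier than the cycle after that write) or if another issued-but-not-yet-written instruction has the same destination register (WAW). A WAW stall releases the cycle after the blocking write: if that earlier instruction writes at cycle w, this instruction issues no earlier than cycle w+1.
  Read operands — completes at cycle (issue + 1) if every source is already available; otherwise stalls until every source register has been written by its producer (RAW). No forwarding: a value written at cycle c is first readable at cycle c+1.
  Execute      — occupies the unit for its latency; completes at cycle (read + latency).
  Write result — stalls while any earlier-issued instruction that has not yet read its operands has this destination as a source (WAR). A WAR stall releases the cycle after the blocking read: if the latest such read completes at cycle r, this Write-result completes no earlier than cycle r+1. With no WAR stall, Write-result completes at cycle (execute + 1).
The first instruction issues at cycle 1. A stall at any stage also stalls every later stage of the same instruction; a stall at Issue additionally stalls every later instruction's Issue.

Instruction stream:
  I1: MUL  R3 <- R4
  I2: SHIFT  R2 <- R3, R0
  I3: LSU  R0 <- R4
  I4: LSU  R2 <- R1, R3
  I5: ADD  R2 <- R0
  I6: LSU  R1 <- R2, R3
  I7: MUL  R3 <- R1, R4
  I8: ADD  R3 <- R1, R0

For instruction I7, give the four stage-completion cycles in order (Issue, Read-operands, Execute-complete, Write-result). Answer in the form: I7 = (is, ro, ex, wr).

I1 -> (1, 2, 8, 9)
I2 -> (2, 10, 11, 12)  // RAW R3: wait I1 write@9
I3 -> (3, 4, 5, 11)  // WAR R0: wait I2 read@10
I4 -> (13, 14, 15, 16)  // WAW R2: wait I2 write@12
I5 -> (17, 18, 20, 21)  // WAW R2: wait I4 write@16
I6 -> (18, 22, 23, 24)  // RAW R2: wait I5 write@21
I7 -> (19, 25, 31, 32)  // RAW R1: wait I6 write@24
I8 -> (33, 34, 36, 37)  // WAW R3: wait I7 write@32

I7 = (19, 25, 31, 32)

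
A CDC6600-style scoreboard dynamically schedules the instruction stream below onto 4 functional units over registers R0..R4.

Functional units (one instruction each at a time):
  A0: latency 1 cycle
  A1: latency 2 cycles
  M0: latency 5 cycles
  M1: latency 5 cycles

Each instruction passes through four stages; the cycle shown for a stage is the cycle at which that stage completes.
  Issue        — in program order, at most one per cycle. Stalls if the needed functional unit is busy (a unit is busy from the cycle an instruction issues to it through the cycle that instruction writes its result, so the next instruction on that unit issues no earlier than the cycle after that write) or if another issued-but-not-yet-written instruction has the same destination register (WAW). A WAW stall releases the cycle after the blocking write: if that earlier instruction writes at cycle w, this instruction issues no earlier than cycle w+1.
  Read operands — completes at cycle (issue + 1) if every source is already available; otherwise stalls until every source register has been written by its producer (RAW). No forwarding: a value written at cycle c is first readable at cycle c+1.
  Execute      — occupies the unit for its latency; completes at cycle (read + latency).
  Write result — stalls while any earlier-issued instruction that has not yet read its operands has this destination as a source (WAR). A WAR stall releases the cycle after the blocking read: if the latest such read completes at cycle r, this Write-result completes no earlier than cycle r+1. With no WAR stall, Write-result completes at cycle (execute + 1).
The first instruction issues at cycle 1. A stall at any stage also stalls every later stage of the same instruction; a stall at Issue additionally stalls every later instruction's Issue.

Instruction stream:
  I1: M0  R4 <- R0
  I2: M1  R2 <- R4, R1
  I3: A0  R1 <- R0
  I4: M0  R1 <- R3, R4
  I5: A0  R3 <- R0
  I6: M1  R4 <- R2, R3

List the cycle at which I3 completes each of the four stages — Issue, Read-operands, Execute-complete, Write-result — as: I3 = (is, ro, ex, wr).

I1  is:1  ro:2  ex:7  wr:8
I2  is:2  ro:9  ex:14  wr:15  — RAW R4: wait I1 write@8
I3  is:3  ro:4  ex:5  wr:10  — WAR R1: wait I2 read@9
I4  is:11  ro:12  ex:17  wr:18  — WAW R1: wait I3 write@10
I5  is:12  ro:13  ex:14  wr:15
I6  is:16  ro:17  ex:22  wr:23  — struct: M1 busy until I2 writes@15

I3 = (3, 4, 5, 10)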